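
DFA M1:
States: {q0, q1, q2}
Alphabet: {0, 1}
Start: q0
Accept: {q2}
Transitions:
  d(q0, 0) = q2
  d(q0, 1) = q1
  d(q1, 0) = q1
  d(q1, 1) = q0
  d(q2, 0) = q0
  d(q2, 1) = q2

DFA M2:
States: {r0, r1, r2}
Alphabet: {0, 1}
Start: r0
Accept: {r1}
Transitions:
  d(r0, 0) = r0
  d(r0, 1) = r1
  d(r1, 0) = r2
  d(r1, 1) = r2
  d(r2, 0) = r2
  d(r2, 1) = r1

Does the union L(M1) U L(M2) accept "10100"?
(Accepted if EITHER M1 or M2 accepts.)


M1: final=q0 accepted=False
M2: final=r2 accepted=False

No, union rejects (neither accepts)


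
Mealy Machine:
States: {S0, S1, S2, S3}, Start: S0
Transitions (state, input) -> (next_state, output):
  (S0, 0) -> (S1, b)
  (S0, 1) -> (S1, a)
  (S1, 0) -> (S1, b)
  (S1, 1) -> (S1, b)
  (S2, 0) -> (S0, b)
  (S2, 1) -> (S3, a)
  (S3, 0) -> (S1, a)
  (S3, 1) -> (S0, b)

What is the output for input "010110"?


Step-by-step:
  (S0, 0) -> (S1, b)
  (S1, 1) -> (S1, b)
  (S1, 0) -> (S1, b)
  (S1, 1) -> (S1, b)
  (S1, 1) -> (S1, b)
  (S1, 0) -> (S1, b)

"bbbbbb"


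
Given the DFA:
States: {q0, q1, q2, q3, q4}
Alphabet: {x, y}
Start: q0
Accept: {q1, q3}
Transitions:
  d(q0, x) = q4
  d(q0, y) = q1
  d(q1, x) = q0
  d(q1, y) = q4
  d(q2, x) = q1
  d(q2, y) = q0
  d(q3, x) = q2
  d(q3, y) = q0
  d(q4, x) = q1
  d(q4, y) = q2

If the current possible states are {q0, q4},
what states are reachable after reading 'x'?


Apply transition on 'x' from each current state:
  d(q0, x) = q4
  d(q4, x) = q1

{q1, q4}


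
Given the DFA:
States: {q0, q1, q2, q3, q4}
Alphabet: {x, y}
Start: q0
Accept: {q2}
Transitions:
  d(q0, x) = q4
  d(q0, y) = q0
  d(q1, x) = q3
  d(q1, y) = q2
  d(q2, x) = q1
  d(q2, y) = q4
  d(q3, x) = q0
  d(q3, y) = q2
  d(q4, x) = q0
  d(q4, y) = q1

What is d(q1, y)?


Looking up transition d(q1, y)

q2


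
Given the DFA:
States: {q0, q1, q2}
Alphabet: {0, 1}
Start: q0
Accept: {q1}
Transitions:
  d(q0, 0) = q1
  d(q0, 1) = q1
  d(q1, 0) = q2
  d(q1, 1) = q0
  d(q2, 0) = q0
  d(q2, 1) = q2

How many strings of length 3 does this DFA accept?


Enumerating all length-3 strings:
  "000" -> q0 [reject]
  "001" -> q2 [reject]
  "010" -> q1 [accept]
  "011" -> q1 [accept]
  "100" -> q0 [reject]
  "101" -> q2 [reject]
  "110" -> q1 [accept]
  "111" -> q1 [accept]

4 out of 8


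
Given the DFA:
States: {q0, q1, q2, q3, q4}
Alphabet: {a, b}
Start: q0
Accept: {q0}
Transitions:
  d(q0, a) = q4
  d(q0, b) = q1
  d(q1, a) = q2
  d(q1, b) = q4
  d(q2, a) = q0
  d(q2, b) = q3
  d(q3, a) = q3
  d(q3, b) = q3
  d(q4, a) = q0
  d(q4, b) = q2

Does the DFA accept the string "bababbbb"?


Trace: q0 -> q1 -> q2 -> q3 -> q3 -> q3 -> q3 -> q3 -> q3
Final state: q3
Accept states: {q0}

No, rejected (final state q3 is not an accept state)


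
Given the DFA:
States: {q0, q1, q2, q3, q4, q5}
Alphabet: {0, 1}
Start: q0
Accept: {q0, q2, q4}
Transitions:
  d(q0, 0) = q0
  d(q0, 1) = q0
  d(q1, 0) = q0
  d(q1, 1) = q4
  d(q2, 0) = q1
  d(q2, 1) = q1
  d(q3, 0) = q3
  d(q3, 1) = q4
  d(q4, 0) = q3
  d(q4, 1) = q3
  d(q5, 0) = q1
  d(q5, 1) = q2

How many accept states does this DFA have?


Accept states listed: {q0, q2, q4}
Counting: q0(1) q2(2) q4(3)

3


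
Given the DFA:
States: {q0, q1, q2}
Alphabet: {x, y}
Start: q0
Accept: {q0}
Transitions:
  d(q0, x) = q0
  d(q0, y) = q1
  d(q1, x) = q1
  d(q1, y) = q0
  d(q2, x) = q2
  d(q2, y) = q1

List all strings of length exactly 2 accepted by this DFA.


All strings of length 2: 4 total
Accepted: 2

"xx", "yy"


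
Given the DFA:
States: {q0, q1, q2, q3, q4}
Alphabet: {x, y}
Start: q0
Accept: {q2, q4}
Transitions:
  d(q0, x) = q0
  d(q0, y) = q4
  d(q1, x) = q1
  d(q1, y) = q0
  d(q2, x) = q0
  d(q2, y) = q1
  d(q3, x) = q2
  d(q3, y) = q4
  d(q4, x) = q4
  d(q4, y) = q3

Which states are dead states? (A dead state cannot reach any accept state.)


Forward reachability from each state:
  q0 -> reaches accept state q2 (live)
  q1 -> reaches accept state q2 (live)
  q2 -> reaches accept state q2 (live)
  q3 -> reaches accept state q2 (live)
  q4 -> reaches accept state q2 (live)

None (all states can reach an accept state)


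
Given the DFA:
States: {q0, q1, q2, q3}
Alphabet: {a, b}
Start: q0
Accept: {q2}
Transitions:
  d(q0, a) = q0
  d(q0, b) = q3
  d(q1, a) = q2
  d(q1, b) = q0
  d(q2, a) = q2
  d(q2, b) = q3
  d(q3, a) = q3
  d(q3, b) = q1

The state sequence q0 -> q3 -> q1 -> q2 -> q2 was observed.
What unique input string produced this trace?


Trace back each transition to find the symbol:
  q0 --[b]--> q3
  q3 --[b]--> q1
  q1 --[a]--> q2
  q2 --[a]--> q2

"bbaa"


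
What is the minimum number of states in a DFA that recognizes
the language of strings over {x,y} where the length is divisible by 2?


States track (length) mod 2.
Need 2 states: one per remainder 0..1; accept = remainder 0.

2


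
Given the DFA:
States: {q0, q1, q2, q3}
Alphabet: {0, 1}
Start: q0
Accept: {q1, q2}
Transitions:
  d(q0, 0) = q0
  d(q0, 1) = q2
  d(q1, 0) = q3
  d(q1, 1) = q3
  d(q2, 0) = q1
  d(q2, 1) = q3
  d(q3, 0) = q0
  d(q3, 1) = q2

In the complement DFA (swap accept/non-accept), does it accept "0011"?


Trace: q0 -> q0 -> q0 -> q2 -> q3
Final: q3
Original accept: {q1, q2}
Complement: q3 is not in original accept

Yes, complement accepts (original rejects)


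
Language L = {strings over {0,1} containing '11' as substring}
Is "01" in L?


'11' does not occur

No, "01" is not in L


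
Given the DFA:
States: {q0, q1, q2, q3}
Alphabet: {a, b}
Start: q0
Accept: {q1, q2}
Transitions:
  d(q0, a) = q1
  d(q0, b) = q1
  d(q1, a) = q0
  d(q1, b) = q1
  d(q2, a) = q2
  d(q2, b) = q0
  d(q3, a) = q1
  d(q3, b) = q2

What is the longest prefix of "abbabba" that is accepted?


Run the DFA, marking each prefix where the state is accepting:
  "" -> q0 [reject]
  "a" -> q1 [accept]
  "ab" -> q1 [accept]
  "abb" -> q1 [accept]
  "abba" -> q0 [reject]
  "abbab" -> q1 [accept]
  "abbabb" -> q1 [accept]
  "abbabba" -> q0 [reject]

"abbabb"


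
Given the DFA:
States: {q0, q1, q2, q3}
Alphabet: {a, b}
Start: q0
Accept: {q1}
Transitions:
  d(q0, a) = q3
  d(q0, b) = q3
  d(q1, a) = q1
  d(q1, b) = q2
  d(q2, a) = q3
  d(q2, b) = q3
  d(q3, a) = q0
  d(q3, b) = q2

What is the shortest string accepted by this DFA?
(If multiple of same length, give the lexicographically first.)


BFS by string length (lex-first path to each state shown):
  len 0: q0<-""
  len 1: q3<-"a"
  len 2: q0<-"aa", q2<-"ab"
  len 3: q3<-"aaa"
  len 4: q0<-"aaaa", q2<-"aaab"
  len 5: q3<-"aaaaa"
  len 6: q0<-"aaaaaa", q2<-"aaaaab"
  len 7: q3<-"aaaaaaa"
  len 8: q0<-"aaaaaaaa", q2<-"aaaaaaab"

No string accepted (empty language)


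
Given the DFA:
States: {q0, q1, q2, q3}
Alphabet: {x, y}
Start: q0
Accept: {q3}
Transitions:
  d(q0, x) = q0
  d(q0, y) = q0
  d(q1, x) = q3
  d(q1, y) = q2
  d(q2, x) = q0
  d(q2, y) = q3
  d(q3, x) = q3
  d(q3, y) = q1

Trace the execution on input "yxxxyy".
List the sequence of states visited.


Input: yxxxyy
d(q0, y) = q0
d(q0, x) = q0
d(q0, x) = q0
d(q0, x) = q0
d(q0, y) = q0
d(q0, y) = q0


q0 -> q0 -> q0 -> q0 -> q0 -> q0 -> q0


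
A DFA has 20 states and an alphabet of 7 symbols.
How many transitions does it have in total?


Each state has exactly one transition per symbol.
20 * 7 = 140

140


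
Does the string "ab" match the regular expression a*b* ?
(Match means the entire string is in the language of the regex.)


|string| = 2; first = 'a'; last = 'b'

Yes, "ab" matches a*b*


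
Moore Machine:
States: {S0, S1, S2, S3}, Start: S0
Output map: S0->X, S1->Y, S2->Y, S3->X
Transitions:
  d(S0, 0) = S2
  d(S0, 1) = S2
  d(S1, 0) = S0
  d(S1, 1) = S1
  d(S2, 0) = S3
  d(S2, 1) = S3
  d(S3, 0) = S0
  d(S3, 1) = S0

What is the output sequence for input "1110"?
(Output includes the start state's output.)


Start: S0 (output X)
  --1--> S2 (output Y)
  --1--> S3 (output X)
  --1--> S0 (output X)
  --0--> S2 (output Y)

"XYXXY"


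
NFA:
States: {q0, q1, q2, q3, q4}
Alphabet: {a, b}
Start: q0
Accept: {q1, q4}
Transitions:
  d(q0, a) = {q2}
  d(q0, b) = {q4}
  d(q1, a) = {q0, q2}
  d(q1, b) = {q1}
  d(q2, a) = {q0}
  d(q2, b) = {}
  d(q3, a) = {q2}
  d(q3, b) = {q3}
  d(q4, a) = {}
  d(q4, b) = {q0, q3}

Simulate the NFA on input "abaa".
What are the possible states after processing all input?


Start: {q0}
  --a--> {q2}
  --b--> {}
  --a--> {}
  --a--> {}

{} (empty set, no valid transitions)


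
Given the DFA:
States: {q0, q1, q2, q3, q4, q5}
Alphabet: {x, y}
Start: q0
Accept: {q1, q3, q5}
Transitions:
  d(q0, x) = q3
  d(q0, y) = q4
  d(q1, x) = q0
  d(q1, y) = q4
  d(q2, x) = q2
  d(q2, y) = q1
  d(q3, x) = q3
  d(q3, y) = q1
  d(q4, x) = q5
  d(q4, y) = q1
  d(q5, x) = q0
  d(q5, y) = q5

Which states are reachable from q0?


BFS from q0:
  layer 0: {q0}
  layer 1: {q3, q4}
  layer 2: {q1, q5}

{q0, q1, q3, q4, q5}


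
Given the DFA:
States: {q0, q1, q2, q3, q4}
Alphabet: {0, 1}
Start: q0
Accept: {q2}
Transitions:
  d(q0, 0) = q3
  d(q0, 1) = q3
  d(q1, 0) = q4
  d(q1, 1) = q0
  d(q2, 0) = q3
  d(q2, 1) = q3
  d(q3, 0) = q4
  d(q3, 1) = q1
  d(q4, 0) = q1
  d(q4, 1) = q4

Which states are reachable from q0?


BFS from q0:
  layer 0: {q0}
  layer 1: {q3}
  layer 2: {q1, q4}

{q0, q1, q3, q4}


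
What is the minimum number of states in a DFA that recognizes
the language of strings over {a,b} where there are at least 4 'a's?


States: count = 0, 1, ..., 3, and a final '>= 4' state.
Total: 4 + 1 = 5. Accept = '>= 4' state.

5


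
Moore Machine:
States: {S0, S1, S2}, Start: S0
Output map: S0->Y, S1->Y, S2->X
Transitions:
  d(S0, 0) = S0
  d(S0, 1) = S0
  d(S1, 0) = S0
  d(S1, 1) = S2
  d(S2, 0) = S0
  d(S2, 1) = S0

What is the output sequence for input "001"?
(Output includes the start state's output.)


Start: S0 (output Y)
  --0--> S0 (output Y)
  --0--> S0 (output Y)
  --1--> S0 (output Y)

"YYYY"


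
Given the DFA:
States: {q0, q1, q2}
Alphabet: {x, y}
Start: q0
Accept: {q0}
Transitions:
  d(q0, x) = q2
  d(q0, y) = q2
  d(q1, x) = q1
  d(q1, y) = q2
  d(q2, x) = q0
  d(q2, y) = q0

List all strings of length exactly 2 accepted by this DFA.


All strings of length 2: 4 total
Accepted: 4

"xx", "xy", "yx", "yy"


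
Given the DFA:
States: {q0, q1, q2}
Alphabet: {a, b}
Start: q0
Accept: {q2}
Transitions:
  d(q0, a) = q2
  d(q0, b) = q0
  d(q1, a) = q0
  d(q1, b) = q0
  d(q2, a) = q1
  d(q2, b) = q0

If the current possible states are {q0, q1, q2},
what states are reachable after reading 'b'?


Apply transition on 'b' from each current state:
  d(q0, b) = q0
  d(q1, b) = q0
  d(q2, b) = q0

{q0}


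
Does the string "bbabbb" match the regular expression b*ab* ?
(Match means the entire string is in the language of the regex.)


|string| = 6; first = 'b'; last = 'b'

Yes, "bbabbb" matches b*ab*


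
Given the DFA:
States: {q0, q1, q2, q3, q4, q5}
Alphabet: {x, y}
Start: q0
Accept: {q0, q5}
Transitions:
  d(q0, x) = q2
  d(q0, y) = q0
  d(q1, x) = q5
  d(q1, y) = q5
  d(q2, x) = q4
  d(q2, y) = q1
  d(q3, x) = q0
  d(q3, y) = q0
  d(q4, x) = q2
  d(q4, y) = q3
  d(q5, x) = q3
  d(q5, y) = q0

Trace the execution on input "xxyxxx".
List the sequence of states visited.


Input: xxyxxx
d(q0, x) = q2
d(q2, x) = q4
d(q4, y) = q3
d(q3, x) = q0
d(q0, x) = q2
d(q2, x) = q4


q0 -> q2 -> q4 -> q3 -> q0 -> q2 -> q4


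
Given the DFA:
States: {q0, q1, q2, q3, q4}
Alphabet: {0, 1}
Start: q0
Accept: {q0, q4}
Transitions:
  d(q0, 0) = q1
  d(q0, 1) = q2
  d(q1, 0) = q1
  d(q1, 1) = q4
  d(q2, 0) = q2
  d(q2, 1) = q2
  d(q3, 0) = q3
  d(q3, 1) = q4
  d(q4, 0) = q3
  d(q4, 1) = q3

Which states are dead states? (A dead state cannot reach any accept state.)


Forward reachability from each state:
  q0 -> reaches accept state q0 (live)
  q1 -> reaches accept state q4 (live)
  q2 -> reaches {q2}, no accept state (dead)
  q3 -> reaches accept state q4 (live)
  q4 -> reaches accept state q4 (live)

{q2}


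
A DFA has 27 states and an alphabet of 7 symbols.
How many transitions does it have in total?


Each state has exactly one transition per symbol.
27 * 7 = 189

189


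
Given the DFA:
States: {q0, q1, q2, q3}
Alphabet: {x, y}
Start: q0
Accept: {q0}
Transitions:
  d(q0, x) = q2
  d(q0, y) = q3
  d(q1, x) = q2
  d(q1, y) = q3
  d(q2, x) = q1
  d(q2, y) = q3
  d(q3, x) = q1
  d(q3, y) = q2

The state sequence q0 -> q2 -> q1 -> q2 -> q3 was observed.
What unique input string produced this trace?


Trace back each transition to find the symbol:
  q0 --[x]--> q2
  q2 --[x]--> q1
  q1 --[x]--> q2
  q2 --[y]--> q3

"xxxy"


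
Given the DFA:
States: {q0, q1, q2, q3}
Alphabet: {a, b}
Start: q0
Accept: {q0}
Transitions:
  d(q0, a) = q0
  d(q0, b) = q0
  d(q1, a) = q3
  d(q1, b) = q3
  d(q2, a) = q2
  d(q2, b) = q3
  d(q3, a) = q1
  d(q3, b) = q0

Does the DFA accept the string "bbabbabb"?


Trace: q0 -> q0 -> q0 -> q0 -> q0 -> q0 -> q0 -> q0 -> q0
Final state: q0
Accept states: {q0}

Yes, accepted (final state q0 is an accept state)


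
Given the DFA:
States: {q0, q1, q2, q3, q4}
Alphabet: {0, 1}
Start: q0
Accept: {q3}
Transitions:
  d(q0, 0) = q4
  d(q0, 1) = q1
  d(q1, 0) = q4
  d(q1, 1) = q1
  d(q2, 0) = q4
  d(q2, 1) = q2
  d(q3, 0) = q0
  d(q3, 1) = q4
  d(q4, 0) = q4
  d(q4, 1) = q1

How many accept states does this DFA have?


Accept states listed: {q3}
Counting: q3(1)

1


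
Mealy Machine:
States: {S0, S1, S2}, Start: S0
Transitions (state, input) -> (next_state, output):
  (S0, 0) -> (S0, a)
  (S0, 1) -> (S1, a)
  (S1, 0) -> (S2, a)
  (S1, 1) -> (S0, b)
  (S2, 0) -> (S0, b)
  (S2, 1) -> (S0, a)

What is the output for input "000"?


Step-by-step:
  (S0, 0) -> (S0, a)
  (S0, 0) -> (S0, a)
  (S0, 0) -> (S0, a)

"aaa"


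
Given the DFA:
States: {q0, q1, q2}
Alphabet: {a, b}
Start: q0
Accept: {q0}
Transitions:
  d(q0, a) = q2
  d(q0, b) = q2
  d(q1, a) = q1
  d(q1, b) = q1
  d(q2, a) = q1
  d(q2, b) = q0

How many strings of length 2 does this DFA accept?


Enumerating all length-2 strings:
  "aa" -> q1 [reject]
  "ab" -> q0 [accept]
  "ba" -> q1 [reject]
  "bb" -> q0 [accept]

2 out of 4


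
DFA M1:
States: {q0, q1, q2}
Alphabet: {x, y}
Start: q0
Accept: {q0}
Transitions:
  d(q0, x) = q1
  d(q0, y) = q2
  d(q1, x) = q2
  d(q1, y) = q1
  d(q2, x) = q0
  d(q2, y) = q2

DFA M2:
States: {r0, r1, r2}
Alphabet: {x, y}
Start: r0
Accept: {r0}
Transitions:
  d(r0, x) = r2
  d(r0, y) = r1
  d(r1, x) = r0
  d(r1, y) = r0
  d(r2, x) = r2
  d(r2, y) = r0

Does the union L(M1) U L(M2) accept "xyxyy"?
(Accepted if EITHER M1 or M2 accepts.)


M1: final=q2 accepted=False
M2: final=r1 accepted=False

No, union rejects (neither accepts)


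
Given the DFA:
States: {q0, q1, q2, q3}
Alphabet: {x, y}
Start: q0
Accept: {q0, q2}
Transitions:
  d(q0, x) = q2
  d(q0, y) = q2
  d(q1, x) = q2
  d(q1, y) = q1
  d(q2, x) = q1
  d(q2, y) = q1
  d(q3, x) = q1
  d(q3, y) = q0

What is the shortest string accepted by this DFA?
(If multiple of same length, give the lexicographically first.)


BFS by string length (lex-first path to each state shown):
  len 0: q0<-""
Found accept state at length 0.

"" (empty string)


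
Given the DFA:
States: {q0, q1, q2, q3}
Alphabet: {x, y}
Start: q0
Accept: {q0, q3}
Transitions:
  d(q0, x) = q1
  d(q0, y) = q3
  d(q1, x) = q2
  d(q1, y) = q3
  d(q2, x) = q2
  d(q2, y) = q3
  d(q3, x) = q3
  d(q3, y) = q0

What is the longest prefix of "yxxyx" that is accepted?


Run the DFA, marking each prefix where the state is accepting:
  "" -> q0 [accept]
  "y" -> q3 [accept]
  "yx" -> q3 [accept]
  "yxx" -> q3 [accept]
  "yxxy" -> q0 [accept]
  "yxxyx" -> q1 [reject]

"yxxy"


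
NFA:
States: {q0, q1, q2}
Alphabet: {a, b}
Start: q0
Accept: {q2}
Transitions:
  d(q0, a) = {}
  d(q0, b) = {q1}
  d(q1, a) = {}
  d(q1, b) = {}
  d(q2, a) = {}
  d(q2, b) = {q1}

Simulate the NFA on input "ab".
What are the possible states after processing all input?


Start: {q0}
  --a--> {}
  --b--> {}

{} (empty set, no valid transitions)


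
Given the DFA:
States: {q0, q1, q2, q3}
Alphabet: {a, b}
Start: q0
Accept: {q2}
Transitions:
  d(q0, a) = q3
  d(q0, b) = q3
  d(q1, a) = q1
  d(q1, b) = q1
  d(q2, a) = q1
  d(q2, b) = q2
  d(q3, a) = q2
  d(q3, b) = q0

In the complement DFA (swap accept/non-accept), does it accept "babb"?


Trace: q0 -> q3 -> q2 -> q2 -> q2
Final: q2
Original accept: {q2}
Complement: q2 is in original accept

No, complement rejects (original accepts)


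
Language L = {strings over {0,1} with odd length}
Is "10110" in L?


length = 5; 5 mod 2 = 1

Yes, "10110" is in L


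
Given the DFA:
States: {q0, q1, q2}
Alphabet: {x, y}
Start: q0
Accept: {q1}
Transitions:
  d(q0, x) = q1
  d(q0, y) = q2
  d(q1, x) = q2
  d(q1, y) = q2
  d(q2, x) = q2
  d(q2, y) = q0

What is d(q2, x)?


Looking up transition d(q2, x)

q2


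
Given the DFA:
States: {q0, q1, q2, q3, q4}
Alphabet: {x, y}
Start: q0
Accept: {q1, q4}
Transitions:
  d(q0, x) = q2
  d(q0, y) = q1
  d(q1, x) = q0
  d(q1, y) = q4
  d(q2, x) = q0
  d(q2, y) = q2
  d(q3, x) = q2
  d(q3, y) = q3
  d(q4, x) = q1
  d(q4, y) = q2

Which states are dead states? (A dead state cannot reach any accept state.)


Forward reachability from each state:
  q0 -> reaches accept state q1 (live)
  q1 -> reaches accept state q1 (live)
  q2 -> reaches accept state q1 (live)
  q3 -> reaches accept state q1 (live)
  q4 -> reaches accept state q1 (live)

None (all states can reach an accept state)


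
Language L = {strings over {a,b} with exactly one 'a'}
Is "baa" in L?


count('a') = 2

No, "baa" is not in L


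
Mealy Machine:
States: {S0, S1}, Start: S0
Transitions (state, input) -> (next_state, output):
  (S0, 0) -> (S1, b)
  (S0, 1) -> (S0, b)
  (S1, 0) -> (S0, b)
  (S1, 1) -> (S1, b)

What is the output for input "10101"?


Step-by-step:
  (S0, 1) -> (S0, b)
  (S0, 0) -> (S1, b)
  (S1, 1) -> (S1, b)
  (S1, 0) -> (S0, b)
  (S0, 1) -> (S0, b)

"bbbbb"


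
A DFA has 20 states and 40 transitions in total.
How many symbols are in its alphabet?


Each state has exactly one transition per symbol.
|alphabet| = transitions / states = 40 / 20 = 2

2


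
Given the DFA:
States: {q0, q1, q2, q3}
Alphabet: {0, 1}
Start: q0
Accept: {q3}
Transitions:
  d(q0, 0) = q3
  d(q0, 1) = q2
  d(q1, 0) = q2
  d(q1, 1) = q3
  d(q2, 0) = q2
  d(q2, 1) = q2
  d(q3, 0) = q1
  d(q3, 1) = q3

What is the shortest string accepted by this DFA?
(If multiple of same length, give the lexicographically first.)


BFS by string length (lex-first path to each state shown):
  len 0: q0<-""
  len 1: q2<-"1", q3<-"0"
Found accept state at length 1.

"0"


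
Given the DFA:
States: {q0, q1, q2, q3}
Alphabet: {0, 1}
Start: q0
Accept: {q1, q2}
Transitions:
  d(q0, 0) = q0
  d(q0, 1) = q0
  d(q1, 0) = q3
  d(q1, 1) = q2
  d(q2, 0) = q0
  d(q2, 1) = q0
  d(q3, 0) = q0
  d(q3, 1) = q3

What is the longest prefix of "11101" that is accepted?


Run the DFA, marking each prefix where the state is accepting:
  "" -> q0 [reject]
  "1" -> q0 [reject]
  "11" -> q0 [reject]
  "111" -> q0 [reject]
  "1110" -> q0 [reject]
  "11101" -> q0 [reject]

No prefix is accepted


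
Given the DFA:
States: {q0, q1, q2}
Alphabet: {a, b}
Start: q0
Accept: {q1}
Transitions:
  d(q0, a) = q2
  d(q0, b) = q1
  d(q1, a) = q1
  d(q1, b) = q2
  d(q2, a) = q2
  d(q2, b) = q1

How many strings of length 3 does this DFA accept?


Enumerating all length-3 strings:
  "aaa" -> q2 [reject]
  "aab" -> q1 [accept]
  "aba" -> q1 [accept]
  "abb" -> q2 [reject]
  "baa" -> q1 [accept]
  "bab" -> q2 [reject]
  "bba" -> q2 [reject]
  "bbb" -> q1 [accept]

4 out of 8


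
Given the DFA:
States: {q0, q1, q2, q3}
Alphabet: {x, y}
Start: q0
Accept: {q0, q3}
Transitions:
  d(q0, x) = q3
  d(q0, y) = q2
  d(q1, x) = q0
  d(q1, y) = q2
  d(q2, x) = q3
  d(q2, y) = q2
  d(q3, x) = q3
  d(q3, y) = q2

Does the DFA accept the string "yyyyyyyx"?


Trace: q0 -> q2 -> q2 -> q2 -> q2 -> q2 -> q2 -> q2 -> q3
Final state: q3
Accept states: {q0, q3}

Yes, accepted (final state q3 is an accept state)


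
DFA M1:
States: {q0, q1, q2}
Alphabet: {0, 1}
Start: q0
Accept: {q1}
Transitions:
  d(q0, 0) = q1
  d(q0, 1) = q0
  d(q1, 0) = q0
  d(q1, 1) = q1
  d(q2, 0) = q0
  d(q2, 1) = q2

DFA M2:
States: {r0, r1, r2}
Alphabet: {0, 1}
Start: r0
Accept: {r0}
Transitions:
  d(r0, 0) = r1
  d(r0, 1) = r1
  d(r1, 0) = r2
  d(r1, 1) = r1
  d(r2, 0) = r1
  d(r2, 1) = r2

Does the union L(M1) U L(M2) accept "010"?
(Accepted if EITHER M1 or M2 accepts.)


M1: final=q0 accepted=False
M2: final=r2 accepted=False

No, union rejects (neither accepts)


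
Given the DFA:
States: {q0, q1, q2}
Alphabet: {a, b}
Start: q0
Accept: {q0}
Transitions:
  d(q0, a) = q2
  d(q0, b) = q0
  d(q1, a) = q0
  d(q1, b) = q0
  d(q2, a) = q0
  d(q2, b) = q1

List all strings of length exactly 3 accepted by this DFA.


All strings of length 3: 8 total
Accepted: 5

"aab", "aba", "abb", "baa", "bbb"


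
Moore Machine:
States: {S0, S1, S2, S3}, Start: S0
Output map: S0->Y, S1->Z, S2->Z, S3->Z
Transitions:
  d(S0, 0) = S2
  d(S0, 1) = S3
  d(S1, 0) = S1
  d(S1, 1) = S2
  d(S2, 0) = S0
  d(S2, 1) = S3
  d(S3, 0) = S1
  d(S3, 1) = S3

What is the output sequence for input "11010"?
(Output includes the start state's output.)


Start: S0 (output Y)
  --1--> S3 (output Z)
  --1--> S3 (output Z)
  --0--> S1 (output Z)
  --1--> S2 (output Z)
  --0--> S0 (output Y)

"YZZZZY"


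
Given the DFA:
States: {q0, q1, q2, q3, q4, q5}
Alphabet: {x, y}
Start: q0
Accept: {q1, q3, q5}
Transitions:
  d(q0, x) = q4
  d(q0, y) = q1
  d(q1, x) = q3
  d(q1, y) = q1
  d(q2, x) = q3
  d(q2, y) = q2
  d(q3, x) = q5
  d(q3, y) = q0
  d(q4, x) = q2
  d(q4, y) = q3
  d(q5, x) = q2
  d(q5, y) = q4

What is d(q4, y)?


Looking up transition d(q4, y)

q3


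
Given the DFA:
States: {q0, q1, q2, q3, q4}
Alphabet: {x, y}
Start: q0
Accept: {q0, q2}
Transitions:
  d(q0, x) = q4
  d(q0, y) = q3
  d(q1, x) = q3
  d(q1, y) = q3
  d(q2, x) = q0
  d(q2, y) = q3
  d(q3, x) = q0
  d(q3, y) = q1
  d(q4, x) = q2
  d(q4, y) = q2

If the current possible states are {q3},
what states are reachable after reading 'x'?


Apply transition on 'x' from each current state:
  d(q3, x) = q0

{q0}


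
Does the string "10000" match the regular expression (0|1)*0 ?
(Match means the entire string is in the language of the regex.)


|string| = 5; first = '1'; last = '0'

Yes, "10000" matches (0|1)*0


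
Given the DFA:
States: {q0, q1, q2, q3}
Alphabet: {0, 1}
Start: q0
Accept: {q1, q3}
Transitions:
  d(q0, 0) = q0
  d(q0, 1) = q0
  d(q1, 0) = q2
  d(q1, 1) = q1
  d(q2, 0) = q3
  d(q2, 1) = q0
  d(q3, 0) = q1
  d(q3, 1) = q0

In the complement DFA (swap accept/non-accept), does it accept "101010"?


Trace: q0 -> q0 -> q0 -> q0 -> q0 -> q0 -> q0
Final: q0
Original accept: {q1, q3}
Complement: q0 is not in original accept

Yes, complement accepts (original rejects)


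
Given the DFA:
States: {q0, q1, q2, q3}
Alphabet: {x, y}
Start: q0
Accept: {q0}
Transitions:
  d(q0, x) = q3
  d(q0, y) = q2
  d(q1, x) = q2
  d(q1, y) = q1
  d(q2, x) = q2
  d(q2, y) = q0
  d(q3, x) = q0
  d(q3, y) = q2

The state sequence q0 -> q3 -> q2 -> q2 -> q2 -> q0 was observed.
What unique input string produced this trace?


Trace back each transition to find the symbol:
  q0 --[x]--> q3
  q3 --[y]--> q2
  q2 --[x]--> q2
  q2 --[x]--> q2
  q2 --[y]--> q0

"xyxxy"


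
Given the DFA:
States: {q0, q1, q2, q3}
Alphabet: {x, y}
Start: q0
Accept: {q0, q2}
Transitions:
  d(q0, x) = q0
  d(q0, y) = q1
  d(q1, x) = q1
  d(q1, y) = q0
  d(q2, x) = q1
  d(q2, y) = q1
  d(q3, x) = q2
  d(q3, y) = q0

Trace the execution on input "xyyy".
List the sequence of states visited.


Input: xyyy
d(q0, x) = q0
d(q0, y) = q1
d(q1, y) = q0
d(q0, y) = q1


q0 -> q0 -> q1 -> q0 -> q1


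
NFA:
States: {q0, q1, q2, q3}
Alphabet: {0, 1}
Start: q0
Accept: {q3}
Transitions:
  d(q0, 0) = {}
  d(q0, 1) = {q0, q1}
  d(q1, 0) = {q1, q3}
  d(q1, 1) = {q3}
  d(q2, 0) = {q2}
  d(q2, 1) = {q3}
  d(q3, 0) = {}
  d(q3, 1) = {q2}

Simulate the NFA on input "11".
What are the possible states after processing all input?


Start: {q0}
  --1--> {q0, q1}
  --1--> {q0, q1, q3}

{q0, q1, q3}


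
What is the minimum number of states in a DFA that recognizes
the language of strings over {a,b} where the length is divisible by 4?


States track (length) mod 4.
Need 4 states: one per remainder 0..3; accept = remainder 0.

4


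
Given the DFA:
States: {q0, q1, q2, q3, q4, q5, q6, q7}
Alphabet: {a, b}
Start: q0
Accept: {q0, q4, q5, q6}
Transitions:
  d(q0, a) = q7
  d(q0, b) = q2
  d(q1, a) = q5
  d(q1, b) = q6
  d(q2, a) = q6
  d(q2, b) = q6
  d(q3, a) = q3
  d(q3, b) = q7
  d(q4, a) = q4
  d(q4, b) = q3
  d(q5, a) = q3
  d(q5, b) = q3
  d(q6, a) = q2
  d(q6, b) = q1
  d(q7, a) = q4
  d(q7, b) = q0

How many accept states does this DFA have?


Accept states listed: {q0, q4, q5, q6}
Counting: q0(1) q4(2) q5(3) q6(4)

4


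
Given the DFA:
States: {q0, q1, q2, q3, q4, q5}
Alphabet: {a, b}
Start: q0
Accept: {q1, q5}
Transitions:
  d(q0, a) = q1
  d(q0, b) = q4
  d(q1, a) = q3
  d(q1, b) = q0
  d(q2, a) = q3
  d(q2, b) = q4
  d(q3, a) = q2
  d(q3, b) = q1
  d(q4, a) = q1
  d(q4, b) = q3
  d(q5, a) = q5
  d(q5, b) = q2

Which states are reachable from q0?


BFS from q0:
  layer 0: {q0}
  layer 1: {q1, q4}
  layer 2: {q3}
  layer 3: {q2}

{q0, q1, q2, q3, q4}


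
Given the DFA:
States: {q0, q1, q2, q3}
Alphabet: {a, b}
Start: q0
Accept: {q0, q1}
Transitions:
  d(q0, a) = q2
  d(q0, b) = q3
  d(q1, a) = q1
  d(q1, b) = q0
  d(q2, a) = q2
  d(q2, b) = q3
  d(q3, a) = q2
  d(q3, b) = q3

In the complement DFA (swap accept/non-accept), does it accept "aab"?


Trace: q0 -> q2 -> q2 -> q3
Final: q3
Original accept: {q0, q1}
Complement: q3 is not in original accept

Yes, complement accepts (original rejects)


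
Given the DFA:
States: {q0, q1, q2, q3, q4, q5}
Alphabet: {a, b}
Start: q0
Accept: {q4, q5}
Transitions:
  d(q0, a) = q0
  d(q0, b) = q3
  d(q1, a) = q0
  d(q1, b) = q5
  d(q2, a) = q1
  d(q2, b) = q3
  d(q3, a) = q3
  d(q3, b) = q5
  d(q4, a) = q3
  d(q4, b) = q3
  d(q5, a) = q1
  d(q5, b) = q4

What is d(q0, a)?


Looking up transition d(q0, a)

q0


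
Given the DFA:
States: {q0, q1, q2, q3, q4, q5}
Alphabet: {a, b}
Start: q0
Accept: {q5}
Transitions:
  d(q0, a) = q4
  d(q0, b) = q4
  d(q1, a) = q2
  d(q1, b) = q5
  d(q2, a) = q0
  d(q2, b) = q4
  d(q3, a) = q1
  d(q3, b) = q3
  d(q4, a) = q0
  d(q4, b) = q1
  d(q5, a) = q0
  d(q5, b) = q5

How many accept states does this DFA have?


Accept states listed: {q5}
Counting: q5(1)

1


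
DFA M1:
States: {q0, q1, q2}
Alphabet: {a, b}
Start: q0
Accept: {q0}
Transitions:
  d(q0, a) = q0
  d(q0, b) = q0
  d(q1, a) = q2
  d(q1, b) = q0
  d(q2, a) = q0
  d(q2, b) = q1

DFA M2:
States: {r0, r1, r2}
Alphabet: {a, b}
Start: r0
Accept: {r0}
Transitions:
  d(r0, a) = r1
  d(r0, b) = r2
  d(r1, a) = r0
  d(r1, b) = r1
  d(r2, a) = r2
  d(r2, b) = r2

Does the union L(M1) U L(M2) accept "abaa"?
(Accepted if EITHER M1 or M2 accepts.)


M1: final=q0 accepted=True
M2: final=r1 accepted=False

Yes, union accepts


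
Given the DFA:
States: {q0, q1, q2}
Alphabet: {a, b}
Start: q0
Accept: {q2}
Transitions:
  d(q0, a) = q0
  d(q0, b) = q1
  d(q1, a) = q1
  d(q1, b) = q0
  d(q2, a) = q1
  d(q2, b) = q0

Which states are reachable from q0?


BFS from q0:
  layer 0: {q0}
  layer 1: {q1}

{q0, q1}


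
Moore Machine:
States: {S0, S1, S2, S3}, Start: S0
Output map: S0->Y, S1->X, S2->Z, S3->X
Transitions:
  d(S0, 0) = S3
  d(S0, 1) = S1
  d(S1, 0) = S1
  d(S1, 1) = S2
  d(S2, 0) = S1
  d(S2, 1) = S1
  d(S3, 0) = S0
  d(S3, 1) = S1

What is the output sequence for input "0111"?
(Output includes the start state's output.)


Start: S0 (output Y)
  --0--> S3 (output X)
  --1--> S1 (output X)
  --1--> S2 (output Z)
  --1--> S1 (output X)

"YXXZX"


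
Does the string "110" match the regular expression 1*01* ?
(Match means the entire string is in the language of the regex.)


|string| = 3; first = '1'; last = '0'

Yes, "110" matches 1*01*


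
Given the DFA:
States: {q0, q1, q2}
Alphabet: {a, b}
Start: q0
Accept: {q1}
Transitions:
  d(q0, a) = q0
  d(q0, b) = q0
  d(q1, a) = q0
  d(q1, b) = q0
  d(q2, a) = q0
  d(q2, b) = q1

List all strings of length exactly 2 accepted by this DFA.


All strings of length 2: 4 total
Accepted: 0

None


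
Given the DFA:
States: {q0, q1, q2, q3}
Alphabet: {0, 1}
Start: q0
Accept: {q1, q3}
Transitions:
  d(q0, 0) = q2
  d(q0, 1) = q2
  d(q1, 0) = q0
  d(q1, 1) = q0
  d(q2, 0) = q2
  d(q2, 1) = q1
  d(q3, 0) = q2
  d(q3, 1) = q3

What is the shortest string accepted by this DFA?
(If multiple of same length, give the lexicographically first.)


BFS by string length (lex-first path to each state shown):
  len 0: q0<-""
  len 1: q2<-"0"
  len 2: q1<-"01", q2<-"00"
Found accept state at length 2.

"01"


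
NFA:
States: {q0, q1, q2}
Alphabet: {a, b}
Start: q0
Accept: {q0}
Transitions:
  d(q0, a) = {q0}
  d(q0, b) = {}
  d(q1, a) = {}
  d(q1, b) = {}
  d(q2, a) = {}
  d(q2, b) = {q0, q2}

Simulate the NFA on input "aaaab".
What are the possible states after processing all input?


Start: {q0}
  --a--> {q0}
  --a--> {q0}
  --a--> {q0}
  --a--> {q0}
  --b--> {}

{} (empty set, no valid transitions)


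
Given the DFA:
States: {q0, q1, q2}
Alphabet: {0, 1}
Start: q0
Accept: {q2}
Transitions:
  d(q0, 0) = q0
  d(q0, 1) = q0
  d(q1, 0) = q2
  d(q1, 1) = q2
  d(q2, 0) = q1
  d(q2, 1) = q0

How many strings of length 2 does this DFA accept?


Enumerating all length-2 strings:
  "00" -> q0 [reject]
  "01" -> q0 [reject]
  "10" -> q0 [reject]
  "11" -> q0 [reject]

0 out of 4


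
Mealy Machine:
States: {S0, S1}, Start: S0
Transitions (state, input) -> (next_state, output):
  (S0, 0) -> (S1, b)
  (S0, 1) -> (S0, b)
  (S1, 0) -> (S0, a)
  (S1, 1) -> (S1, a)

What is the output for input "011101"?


Step-by-step:
  (S0, 0) -> (S1, b)
  (S1, 1) -> (S1, a)
  (S1, 1) -> (S1, a)
  (S1, 1) -> (S1, a)
  (S1, 0) -> (S0, a)
  (S0, 1) -> (S0, b)

"baaaab"


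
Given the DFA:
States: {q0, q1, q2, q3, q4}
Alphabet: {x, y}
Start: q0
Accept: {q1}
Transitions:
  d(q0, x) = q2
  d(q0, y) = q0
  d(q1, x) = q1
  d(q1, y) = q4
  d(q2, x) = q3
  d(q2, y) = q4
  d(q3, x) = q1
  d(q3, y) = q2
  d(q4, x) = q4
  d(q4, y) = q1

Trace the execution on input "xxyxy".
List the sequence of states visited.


Input: xxyxy
d(q0, x) = q2
d(q2, x) = q3
d(q3, y) = q2
d(q2, x) = q3
d(q3, y) = q2


q0 -> q2 -> q3 -> q2 -> q3 -> q2


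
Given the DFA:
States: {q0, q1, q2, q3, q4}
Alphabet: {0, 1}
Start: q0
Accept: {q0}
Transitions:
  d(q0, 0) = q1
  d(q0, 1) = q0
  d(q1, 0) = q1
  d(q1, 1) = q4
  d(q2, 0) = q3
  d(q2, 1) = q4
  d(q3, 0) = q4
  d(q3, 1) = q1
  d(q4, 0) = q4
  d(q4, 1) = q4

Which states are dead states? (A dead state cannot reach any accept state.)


Forward reachability from each state:
  q0 -> reaches accept state q0 (live)
  q1 -> reaches {q1, q4}, no accept state (dead)
  q2 -> reaches {q1, q2, q3, q4}, no accept state (dead)
  q3 -> reaches {q1, q3, q4}, no accept state (dead)
  q4 -> reaches {q4}, no accept state (dead)

{q1, q2, q3, q4}


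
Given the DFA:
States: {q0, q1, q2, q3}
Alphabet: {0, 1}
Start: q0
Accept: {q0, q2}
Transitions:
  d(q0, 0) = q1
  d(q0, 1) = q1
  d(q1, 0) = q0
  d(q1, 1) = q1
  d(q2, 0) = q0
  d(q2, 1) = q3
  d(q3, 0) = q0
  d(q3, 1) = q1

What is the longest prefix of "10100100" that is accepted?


Run the DFA, marking each prefix where the state is accepting:
  "" -> q0 [accept]
  "1" -> q1 [reject]
  "10" -> q0 [accept]
  "101" -> q1 [reject]
  "1010" -> q0 [accept]
  "10100" -> q1 [reject]
  "101001" -> q1 [reject]
  "1010010" -> q0 [accept]
  "10100100" -> q1 [reject]

"1010010"


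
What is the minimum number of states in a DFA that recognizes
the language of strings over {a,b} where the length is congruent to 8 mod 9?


States track (length) mod 9.
Need 9 states: one per remainder 0..8; accept = remainder 8.

9


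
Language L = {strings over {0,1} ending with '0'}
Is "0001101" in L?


last symbol = '1'

No, "0001101" is not in L


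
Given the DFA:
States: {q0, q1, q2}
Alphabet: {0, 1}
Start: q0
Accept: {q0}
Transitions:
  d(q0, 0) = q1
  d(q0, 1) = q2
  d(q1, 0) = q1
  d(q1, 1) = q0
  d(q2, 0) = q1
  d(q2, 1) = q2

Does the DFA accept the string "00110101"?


Trace: q0 -> q1 -> q1 -> q0 -> q2 -> q1 -> q0 -> q1 -> q0
Final state: q0
Accept states: {q0}

Yes, accepted (final state q0 is an accept state)


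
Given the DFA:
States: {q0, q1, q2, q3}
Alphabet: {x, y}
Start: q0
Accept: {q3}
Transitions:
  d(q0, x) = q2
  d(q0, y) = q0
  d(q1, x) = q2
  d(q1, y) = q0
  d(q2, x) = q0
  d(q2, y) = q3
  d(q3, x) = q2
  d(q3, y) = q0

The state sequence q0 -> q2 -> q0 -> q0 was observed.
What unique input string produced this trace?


Trace back each transition to find the symbol:
  q0 --[x]--> q2
  q2 --[x]--> q0
  q0 --[y]--> q0

"xxy"


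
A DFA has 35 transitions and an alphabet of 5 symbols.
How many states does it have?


Each state has exactly one transition per symbol.
states = transitions / |alphabet| = 35 / 5 = 7

7


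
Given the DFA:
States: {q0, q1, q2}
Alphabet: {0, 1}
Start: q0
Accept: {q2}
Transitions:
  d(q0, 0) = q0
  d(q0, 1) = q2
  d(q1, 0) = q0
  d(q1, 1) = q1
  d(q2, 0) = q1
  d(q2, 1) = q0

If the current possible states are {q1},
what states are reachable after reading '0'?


Apply transition on '0' from each current state:
  d(q1, 0) = q0

{q0}


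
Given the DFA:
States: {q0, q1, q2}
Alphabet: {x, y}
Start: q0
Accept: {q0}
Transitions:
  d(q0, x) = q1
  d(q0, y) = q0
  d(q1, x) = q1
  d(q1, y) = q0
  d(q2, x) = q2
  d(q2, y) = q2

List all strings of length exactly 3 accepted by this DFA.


All strings of length 3: 8 total
Accepted: 4

"xxy", "xyy", "yxy", "yyy"


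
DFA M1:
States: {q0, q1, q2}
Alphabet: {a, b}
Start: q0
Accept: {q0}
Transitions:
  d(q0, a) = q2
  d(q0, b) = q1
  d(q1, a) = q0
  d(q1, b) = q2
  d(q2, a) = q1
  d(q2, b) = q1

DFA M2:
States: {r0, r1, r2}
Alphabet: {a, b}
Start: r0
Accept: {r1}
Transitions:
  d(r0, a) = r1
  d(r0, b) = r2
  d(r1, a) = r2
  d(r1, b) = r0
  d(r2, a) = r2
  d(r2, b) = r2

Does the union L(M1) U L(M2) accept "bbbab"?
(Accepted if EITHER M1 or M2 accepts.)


M1: final=q1 accepted=False
M2: final=r2 accepted=False

No, union rejects (neither accepts)


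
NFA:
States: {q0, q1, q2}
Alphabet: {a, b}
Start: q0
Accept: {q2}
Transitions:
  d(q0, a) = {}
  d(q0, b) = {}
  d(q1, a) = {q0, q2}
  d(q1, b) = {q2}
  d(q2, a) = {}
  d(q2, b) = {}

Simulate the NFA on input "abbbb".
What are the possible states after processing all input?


Start: {q0}
  --a--> {}
  --b--> {}
  --b--> {}
  --b--> {}
  --b--> {}

{} (empty set, no valid transitions)


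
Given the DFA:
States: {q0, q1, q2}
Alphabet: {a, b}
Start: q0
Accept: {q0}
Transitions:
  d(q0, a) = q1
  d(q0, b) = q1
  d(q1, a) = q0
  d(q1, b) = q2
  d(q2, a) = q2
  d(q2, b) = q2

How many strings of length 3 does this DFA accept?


Enumerating all length-3 strings:
  "aaa" -> q1 [reject]
  "aab" -> q1 [reject]
  "aba" -> q2 [reject]
  "abb" -> q2 [reject]
  "baa" -> q1 [reject]
  "bab" -> q1 [reject]
  "bba" -> q2 [reject]
  "bbb" -> q2 [reject]

0 out of 8


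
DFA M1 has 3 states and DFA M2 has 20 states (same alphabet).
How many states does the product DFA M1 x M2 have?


Product construction pairs every M1 state with every M2 state.
3 * 20 = 60

60


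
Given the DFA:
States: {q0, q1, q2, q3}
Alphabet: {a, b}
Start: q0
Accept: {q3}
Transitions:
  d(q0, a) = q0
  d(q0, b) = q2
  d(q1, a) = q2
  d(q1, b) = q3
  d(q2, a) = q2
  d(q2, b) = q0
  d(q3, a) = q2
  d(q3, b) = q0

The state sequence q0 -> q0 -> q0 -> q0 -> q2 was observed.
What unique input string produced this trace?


Trace back each transition to find the symbol:
  q0 --[a]--> q0
  q0 --[a]--> q0
  q0 --[a]--> q0
  q0 --[b]--> q2

"aaab"


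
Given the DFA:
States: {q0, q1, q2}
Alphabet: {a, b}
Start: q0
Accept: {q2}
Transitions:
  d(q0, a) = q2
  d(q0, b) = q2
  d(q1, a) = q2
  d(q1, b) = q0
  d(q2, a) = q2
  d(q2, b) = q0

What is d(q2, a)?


Looking up transition d(q2, a)

q2


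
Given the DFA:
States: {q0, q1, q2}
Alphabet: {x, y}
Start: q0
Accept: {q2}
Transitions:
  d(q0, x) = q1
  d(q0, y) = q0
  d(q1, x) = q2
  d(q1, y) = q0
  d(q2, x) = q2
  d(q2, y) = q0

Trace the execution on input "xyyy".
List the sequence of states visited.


Input: xyyy
d(q0, x) = q1
d(q1, y) = q0
d(q0, y) = q0
d(q0, y) = q0


q0 -> q1 -> q0 -> q0 -> q0


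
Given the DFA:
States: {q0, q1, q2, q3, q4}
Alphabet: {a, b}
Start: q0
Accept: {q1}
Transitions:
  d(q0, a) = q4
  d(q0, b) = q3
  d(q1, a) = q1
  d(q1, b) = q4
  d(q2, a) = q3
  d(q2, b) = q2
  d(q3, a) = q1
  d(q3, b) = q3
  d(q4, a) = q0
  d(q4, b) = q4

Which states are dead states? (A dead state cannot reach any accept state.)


Forward reachability from each state:
  q0 -> reaches accept state q1 (live)
  q1 -> reaches accept state q1 (live)
  q2 -> reaches accept state q1 (live)
  q3 -> reaches accept state q1 (live)
  q4 -> reaches accept state q1 (live)

None (all states can reach an accept state)


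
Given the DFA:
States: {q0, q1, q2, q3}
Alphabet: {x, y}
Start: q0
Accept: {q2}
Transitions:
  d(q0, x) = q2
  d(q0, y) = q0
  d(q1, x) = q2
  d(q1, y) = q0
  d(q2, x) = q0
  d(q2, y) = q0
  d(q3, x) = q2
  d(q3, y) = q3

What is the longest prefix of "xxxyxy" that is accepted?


Run the DFA, marking each prefix where the state is accepting:
  "" -> q0 [reject]
  "x" -> q2 [accept]
  "xx" -> q0 [reject]
  "xxx" -> q2 [accept]
  "xxxy" -> q0 [reject]
  "xxxyx" -> q2 [accept]
  "xxxyxy" -> q0 [reject]

"xxxyx"


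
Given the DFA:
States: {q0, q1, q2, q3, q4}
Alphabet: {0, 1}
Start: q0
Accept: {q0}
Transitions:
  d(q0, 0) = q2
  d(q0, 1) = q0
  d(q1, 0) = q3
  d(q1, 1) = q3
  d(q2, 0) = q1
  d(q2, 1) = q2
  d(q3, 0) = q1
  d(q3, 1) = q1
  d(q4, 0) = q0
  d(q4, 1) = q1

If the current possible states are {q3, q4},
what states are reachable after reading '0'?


Apply transition on '0' from each current state:
  d(q3, 0) = q1
  d(q4, 0) = q0

{q0, q1}


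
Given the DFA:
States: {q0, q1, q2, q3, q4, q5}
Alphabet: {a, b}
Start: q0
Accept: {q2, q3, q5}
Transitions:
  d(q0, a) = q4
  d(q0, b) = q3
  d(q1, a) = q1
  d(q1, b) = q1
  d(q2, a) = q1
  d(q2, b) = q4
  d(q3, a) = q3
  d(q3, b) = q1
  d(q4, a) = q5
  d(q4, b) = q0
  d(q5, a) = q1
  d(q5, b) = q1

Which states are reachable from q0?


BFS from q0:
  layer 0: {q0}
  layer 1: {q3, q4}
  layer 2: {q1, q5}

{q0, q1, q3, q4, q5}


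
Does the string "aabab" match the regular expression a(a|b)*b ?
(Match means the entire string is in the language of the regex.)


|string| = 5; first = 'a'; last = 'b'

Yes, "aabab" matches a(a|b)*b


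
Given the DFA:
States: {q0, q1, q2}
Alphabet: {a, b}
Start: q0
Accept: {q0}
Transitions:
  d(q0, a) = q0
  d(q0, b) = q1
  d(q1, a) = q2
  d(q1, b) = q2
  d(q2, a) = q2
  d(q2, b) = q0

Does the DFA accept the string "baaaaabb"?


Trace: q0 -> q1 -> q2 -> q2 -> q2 -> q2 -> q2 -> q0 -> q1
Final state: q1
Accept states: {q0}

No, rejected (final state q1 is not an accept state)


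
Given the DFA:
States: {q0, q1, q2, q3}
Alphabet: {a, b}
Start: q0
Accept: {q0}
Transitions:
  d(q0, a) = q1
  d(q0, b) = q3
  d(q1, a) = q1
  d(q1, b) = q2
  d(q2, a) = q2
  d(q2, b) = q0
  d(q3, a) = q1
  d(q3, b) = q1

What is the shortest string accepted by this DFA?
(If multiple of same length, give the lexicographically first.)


BFS by string length (lex-first path to each state shown):
  len 0: q0<-""
Found accept state at length 0.

"" (empty string)


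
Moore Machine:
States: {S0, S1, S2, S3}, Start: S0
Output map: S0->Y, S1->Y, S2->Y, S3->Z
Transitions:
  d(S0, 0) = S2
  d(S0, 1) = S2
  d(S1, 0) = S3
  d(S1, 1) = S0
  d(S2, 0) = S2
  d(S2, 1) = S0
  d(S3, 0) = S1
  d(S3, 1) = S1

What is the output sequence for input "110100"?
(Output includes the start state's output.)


Start: S0 (output Y)
  --1--> S2 (output Y)
  --1--> S0 (output Y)
  --0--> S2 (output Y)
  --1--> S0 (output Y)
  --0--> S2 (output Y)
  --0--> S2 (output Y)

"YYYYYYY"


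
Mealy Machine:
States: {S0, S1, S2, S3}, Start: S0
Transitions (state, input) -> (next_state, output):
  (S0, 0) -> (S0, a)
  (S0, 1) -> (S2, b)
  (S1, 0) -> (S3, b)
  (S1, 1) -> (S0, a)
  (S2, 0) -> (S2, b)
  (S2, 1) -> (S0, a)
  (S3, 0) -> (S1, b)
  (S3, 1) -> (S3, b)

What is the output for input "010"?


Step-by-step:
  (S0, 0) -> (S0, a)
  (S0, 1) -> (S2, b)
  (S2, 0) -> (S2, b)

"abb"
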